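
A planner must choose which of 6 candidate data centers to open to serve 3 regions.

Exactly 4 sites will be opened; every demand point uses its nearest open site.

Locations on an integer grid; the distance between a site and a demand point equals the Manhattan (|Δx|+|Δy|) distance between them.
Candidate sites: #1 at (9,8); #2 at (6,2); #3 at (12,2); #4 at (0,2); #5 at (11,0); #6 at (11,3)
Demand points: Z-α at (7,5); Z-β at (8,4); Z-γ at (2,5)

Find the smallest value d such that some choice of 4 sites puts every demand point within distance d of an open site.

5

Open {#1, #2, #3, #4}.
  Farthest demand point is Z-γ at distance 5 (to #4); all others are ≤ 5.
With {#1, #2, #4, #5} the worst case is 5.
With {#1, #2, #4, #6} the worst case is 5.
No size-4 selection achieves below 5.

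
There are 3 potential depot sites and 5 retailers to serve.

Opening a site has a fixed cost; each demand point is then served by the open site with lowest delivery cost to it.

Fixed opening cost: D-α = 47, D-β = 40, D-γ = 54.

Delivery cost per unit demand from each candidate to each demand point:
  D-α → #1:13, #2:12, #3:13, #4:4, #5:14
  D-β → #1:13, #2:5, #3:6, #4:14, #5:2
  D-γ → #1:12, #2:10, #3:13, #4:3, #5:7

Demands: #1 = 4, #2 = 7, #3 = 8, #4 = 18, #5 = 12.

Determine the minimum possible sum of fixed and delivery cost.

303

Open {D-β, D-γ}: assign each demand point to its cheapest open site.
  #1→D-γ 4×12=48, #2→D-β 7×5=35, #3→D-β 8×6=48, #4→D-γ 18×3=54, #5→D-β 12×2=24
  delivery cost 209, fixed 94 → total 303.
Compare {D-α, D-β}: delivery cost 231 + fixed 87 = 318.
Compare {D-α, D-β, D-γ}: delivery cost 209 + fixed 141 = 350.
Compare {D-γ}: delivery cost 360 + fixed 54 = 414.
All other subsets cost ≥ 318. Minimum total cost: 303.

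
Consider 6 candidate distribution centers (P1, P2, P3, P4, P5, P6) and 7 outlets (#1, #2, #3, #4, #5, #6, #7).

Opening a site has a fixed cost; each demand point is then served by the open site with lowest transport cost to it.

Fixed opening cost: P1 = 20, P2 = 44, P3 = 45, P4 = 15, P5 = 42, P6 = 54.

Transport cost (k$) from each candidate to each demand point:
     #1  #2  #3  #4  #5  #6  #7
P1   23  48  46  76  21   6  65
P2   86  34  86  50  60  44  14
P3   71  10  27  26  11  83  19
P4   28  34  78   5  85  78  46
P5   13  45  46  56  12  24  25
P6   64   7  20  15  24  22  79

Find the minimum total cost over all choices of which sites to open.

181

Open {P1, P3, P4}: assign each demand point to its cheapest open site.
  #1→P1 23, #2→P3 10, #3→P3 27, #4→P4 5, #5→P3 11, #6→P1 6, #7→P3 19
  transport cost 101, fixed 80 → total 181.
Compare {P1, P3}: transport cost 122 + fixed 65 = 187.
Compare {P5, P6}: transport cost 114 + fixed 96 = 210.
Compare {P3, P4, P5}: transport cost 109 + fixed 102 = 211.
All other subsets cost ≥ 187. Minimum total cost: 181.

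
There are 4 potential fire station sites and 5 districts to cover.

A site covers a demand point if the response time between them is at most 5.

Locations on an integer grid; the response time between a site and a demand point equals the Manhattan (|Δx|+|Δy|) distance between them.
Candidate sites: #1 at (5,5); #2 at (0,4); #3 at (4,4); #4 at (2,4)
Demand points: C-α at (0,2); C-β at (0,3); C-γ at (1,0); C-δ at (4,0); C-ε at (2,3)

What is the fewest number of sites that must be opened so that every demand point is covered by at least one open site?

2

Coverage sets (demand points within 5 of each site):
  #1: {C-ε}
  #2: {C-α, C-β, C-γ, C-ε}
  #3: {C-β, C-δ, C-ε}
  #4: {C-α, C-β, C-γ, C-ε}
No single site covers all 5 demand points.
But {#2, #3} covers everything, so the minimum is 2.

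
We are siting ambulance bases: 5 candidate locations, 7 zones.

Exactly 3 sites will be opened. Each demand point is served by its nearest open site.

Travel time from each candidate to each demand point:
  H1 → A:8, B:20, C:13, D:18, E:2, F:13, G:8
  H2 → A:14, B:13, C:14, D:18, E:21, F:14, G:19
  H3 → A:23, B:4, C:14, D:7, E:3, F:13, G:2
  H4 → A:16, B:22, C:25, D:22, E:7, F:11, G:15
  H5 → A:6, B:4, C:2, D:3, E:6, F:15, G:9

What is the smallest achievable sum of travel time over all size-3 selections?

Open {H3, H4, H5}.
  A→H5 6, B→H3 4, C→H5 2, D→H5 3, E→H3 3, F→H4 11, G→H3 2  ⇒ total 31.
Compare {H1, H3, H5}: total 32.
Compare {H2, H3, H5}: total 33.
No size-3 selection does better; minimum is 31.

31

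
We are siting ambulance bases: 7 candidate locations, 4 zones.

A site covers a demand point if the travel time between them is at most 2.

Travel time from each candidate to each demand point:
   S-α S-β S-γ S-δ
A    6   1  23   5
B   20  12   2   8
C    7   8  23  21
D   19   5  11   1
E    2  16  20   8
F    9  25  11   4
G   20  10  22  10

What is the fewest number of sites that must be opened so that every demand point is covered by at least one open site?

Coverage sets (demand points within 2 of each site):
  A: {S-β}
  B: {S-γ}
  C: {}
  D: {S-δ}
  E: {S-α}
  F: {}
  G: {}
No 3 sites suffice: every size-3 union leaves at least one demand point uncovered.
But {A, B, D, E} covers everything, so the minimum is 4.

4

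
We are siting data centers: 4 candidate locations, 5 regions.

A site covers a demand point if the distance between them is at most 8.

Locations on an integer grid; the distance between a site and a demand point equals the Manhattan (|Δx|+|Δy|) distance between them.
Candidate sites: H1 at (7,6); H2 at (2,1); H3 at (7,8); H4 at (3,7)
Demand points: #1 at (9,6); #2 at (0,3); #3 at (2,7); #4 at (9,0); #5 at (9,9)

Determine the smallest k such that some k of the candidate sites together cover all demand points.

2

Coverage sets (demand points within 8 of each site):
  H1: {#1, #3, #4, #5}
  H2: {#2, #3, #4}
  H3: {#1, #3, #5}
  H4: {#1, #2, #3, #5}
No single site covers all 5 demand points.
But {H1, H2} covers everything, so the minimum is 2.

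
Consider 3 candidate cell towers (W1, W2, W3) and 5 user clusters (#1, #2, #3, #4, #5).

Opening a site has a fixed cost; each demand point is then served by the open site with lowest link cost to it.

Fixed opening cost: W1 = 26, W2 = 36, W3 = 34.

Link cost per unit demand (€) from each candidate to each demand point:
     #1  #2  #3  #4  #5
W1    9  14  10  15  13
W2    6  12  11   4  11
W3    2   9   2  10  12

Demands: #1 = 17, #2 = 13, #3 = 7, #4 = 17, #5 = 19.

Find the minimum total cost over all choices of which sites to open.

512

Open {W2, W3}: assign each demand point to its cheapest open site.
  #1→W3 17×2=34, #2→W3 13×9=117, #3→W3 7×2=14, #4→W2 17×4=68, #5→W2 19×11=209
  link cost 442, fixed 70 → total 512.
Compare {W1, W2, W3}: link cost 442 + fixed 96 = 538.
Compare {W3}: link cost 563 + fixed 34 = 597.
Compare {W1, W3}: link cost 563 + fixed 60 = 623.
All other subsets cost ≥ 538. Minimum total cost: 512.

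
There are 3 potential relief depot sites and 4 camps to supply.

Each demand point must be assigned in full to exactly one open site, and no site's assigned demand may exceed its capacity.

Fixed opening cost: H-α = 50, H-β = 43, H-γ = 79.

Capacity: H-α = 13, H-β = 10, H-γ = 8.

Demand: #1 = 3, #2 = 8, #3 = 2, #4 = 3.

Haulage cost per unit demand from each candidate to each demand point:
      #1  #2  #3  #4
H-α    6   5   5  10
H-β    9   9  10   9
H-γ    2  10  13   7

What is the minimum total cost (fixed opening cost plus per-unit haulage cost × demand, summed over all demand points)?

Open {H-α, H-β}; cheapest assignment that respects the capacities:
  H-α (cap 13, load 13): #1, #2, #3 — cost 3×6 + 8×5 + 2×5 = 68
  H-β (cap 10, load 3): #4 — cost 3×9 = 27
  Shipping 95, fixed 93 → total 188.
  Any other capacity-feasible assignment to {H-α, H-β} ships for at least 95.
Compare {H-α, H-γ}: its best feasible assignment gives total 206.
Compare {H-β, H-γ}: its best feasible assignment gives total 241.
Every other set of open sites that can feasibly serve all demand totals ≥ 206 even under its best assignment. Minimum: 188.

188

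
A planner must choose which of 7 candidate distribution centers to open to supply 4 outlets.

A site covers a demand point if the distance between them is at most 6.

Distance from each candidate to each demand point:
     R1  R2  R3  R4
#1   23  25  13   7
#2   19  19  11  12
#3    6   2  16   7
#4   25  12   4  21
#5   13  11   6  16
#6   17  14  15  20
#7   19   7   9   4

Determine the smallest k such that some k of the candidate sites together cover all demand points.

Coverage sets (demand points within 6 of each site):
  #1: {}
  #2: {}
  #3: {R1, R2}
  #4: {R3}
  #5: {R3}
  #6: {}
  #7: {R4}
No 2 sites suffice: every size-2 union leaves at least one demand point uncovered.
But {#3, #4, #7} covers everything, so the minimum is 3.

3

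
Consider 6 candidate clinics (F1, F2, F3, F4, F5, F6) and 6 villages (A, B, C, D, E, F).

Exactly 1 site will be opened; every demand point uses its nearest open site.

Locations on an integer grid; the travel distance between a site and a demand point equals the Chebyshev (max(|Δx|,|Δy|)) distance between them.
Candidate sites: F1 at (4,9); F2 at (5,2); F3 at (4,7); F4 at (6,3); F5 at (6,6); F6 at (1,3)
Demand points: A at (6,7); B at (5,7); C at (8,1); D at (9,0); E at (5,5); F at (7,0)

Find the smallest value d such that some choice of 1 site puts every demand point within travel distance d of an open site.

Open {F4}.
  Farthest demand point is A at travel distance 4 (to F4); all others are ≤ 4.
With {F2} the worst case is 5.
With {F5} the worst case is 6.
No size-1 selection achieves below 4.

4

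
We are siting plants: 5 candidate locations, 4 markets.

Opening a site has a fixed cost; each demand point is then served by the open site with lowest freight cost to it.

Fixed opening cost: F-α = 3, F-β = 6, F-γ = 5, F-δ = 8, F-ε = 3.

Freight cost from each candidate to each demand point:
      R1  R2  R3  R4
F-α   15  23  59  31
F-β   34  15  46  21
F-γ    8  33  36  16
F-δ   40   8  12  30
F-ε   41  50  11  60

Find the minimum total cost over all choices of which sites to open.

57

Open {F-γ, F-δ}: assign each demand point to its cheapest open site.
  R1→F-γ 8, R2→F-δ 8, R3→F-δ 12, R4→F-γ 16
  freight cost 44, fixed 13 → total 57.
Compare {F-γ, F-δ, F-ε}: freight cost 43 + fixed 16 = 59.
Compare {F-α, F-γ, F-δ}: freight cost 44 + fixed 16 = 60.
Compare {F-α, F-γ, F-δ, F-ε}: freight cost 43 + fixed 19 = 62.
All other subsets cost ≥ 59. Minimum total cost: 57.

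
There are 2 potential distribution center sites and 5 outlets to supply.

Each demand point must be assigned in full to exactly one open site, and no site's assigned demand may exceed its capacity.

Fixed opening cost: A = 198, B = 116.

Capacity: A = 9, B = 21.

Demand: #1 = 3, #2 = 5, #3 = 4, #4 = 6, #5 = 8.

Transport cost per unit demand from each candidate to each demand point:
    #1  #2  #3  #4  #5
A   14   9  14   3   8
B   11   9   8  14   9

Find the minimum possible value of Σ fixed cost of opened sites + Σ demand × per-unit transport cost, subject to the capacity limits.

514

Open {A, B}; cheapest assignment that respects the capacities:
  A (cap 9, load 6): #4 — cost 6×3 = 18
  B (cap 21, load 20): #1, #2, #3, #5 — cost 3×11 + 5×9 + 4×8 + 8×9 = 182
  Shipping 200, fixed 314 → total 514.
  Any other capacity-feasible assignment to {A, B} ships for at least 200.
Total demand is 26 and no other set of sites has combined capacity ≥ 26, so {A, B} is the only feasible choice of open sites. Minimum: 514.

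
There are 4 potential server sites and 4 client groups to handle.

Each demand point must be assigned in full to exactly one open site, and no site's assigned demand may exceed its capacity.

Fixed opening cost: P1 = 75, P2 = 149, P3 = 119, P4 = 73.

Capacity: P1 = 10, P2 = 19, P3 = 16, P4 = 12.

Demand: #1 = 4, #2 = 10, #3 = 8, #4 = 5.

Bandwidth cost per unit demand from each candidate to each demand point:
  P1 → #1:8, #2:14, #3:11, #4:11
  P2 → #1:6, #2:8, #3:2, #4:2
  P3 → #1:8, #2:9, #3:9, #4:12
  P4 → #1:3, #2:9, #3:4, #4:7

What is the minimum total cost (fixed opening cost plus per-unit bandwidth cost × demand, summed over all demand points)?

Open {P2, P4}; cheapest assignment that respects the capacities:
  P2 (cap 19, load 15): #2, #4 — cost 10×8 + 5×2 = 90
  P4 (cap 12, load 12): #1, #3 — cost 4×3 + 8×4 = 44
  Shipping 134, fixed 222 → total 356.
  Any other capacity-feasible assignment to {P2, P4} ships for at least 134.
Compare {P3, P4}: its best feasible assignment gives total 386.
Compare {P1, P2}: its best feasible assignment gives total 407.
Every other set of open sites that can feasibly serve all demand totals ≥ 386 even under its best assignment. Minimum: 356.

356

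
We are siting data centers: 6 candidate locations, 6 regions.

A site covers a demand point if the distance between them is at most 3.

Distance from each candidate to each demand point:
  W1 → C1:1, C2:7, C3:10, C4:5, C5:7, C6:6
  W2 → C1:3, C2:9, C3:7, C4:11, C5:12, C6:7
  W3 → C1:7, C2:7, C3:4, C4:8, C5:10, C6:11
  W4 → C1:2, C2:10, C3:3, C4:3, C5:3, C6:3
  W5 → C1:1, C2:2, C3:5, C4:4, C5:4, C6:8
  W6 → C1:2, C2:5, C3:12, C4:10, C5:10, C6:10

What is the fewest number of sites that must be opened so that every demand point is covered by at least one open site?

Coverage sets (demand points within 3 of each site):
  W1: {C1}
  W2: {C1}
  W3: {}
  W4: {C1, C3, C4, C5, C6}
  W5: {C1, C2}
  W6: {C1}
No single site covers all 6 demand points.
But {W4, W5} covers everything, so the minimum is 2.

2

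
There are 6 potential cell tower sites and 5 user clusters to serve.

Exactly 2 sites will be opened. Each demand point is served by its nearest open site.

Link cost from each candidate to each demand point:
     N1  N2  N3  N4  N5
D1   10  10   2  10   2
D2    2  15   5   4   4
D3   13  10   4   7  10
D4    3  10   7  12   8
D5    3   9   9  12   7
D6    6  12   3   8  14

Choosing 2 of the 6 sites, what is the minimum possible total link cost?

20

Open {D1, D2}.
  N1→D2 2, N2→D1 10, N3→D1 2, N4→D2 4, N5→D1 2  ⇒ total 20.
Compare {D2, D3}: total 24.
Compare {D2, D5}: total 24.
No size-2 selection does better; minimum is 20.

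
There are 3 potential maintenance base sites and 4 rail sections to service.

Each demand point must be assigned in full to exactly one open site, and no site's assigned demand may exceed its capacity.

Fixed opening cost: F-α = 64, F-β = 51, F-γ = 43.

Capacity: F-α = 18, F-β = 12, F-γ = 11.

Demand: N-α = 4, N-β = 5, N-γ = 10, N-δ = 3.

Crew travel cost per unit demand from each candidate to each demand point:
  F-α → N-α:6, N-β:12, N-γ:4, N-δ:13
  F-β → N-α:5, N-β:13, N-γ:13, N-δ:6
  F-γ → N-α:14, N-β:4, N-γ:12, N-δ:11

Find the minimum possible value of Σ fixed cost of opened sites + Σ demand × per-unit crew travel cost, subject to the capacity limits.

Open {F-α, F-γ}; cheapest assignment that respects the capacities:
  F-α (cap 18, load 14): N-α, N-γ — cost 4×6 + 10×4 = 64
  F-γ (cap 11, load 8): N-β, N-δ — cost 5×4 + 3×11 = 53
  Shipping 117, fixed 107 → total 224.
  Any other capacity-feasible assignment to {F-α, F-γ} ships for at least 117.
Compare {F-α, F-β}: its best feasible assignment gives total 253.
Compare {F-α, F-β, F-γ}: its best feasible assignment gives total 256.
Every other set of open sites that can feasibly serve all demand totals ≥ 253 even under its best assignment. Minimum: 224.

224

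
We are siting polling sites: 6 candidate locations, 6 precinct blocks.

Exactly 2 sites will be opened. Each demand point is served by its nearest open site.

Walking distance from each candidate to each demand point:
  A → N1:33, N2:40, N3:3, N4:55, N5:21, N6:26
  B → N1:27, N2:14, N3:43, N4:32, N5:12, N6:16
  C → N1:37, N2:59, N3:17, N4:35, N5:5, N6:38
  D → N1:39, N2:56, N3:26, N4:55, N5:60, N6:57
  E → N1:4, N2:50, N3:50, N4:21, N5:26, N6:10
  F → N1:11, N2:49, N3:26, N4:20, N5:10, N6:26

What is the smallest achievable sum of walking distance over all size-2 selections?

Open {B, F}.
  N1→F 11, N2→B 14, N3→F 26, N4→F 20, N5→F 10, N6→B 16  ⇒ total 97.
Compare {A, E}: total 99.
Compare {A, B}: total 104.
No size-2 selection does better; minimum is 97.

97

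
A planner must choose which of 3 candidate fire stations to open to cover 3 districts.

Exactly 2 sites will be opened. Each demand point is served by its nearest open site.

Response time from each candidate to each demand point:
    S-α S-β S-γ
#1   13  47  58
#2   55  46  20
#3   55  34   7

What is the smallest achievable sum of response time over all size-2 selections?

54

Open {#1, #3}.
  S-α→#1 13, S-β→#3 34, S-γ→#3 7  ⇒ total 54.
Compare {#1, #2}: total 79.
Compare {#2, #3}: total 96.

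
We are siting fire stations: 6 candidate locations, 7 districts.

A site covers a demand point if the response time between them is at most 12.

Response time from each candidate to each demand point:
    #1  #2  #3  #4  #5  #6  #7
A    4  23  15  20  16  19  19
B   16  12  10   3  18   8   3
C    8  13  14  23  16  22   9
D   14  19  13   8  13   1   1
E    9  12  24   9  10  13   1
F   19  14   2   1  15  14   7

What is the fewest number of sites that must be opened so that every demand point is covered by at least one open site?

2

Coverage sets (demand points within 12 of each site):
  A: {#1}
  B: {#2, #3, #4, #6, #7}
  C: {#1, #7}
  D: {#4, #6, #7}
  E: {#1, #2, #4, #5, #7}
  F: {#3, #4, #7}
No single site covers all 7 demand points.
But {B, E} covers everything, so the minimum is 2.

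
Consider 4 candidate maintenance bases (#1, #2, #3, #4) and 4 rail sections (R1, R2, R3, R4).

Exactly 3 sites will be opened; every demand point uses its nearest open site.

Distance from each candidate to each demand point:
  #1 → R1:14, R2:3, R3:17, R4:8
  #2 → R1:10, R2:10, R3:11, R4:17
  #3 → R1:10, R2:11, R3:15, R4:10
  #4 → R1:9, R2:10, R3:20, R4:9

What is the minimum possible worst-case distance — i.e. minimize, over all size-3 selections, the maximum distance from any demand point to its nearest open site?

11

Open {#1, #2, #3}.
  Farthest demand point is R3 at distance 11 (to #2); all others are ≤ 11.
With {#1, #2, #4} the worst case is 11.
With {#2, #3, #4} the worst case is 11.
No size-3 selection achieves below 11.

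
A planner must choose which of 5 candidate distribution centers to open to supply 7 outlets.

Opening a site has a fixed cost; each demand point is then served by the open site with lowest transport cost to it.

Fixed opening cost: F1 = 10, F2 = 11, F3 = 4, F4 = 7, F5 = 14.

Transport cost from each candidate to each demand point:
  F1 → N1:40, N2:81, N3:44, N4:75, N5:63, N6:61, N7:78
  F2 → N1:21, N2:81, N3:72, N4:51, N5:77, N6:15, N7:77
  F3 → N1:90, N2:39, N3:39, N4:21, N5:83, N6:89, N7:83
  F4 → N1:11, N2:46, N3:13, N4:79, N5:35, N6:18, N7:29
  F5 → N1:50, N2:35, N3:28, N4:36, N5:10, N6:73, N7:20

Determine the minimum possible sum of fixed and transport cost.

153

Open {F3, F4, F5}: assign each demand point to its cheapest open site.
  N1→F4 11, N2→F5 35, N3→F4 13, N4→F3 21, N5→F5 10, N6→F4 18, N7→F5 20
  transport cost 128, fixed 25 → total 153.
Compare {F2, F3, F4, F5}: transport cost 125 + fixed 36 = 161.
Compare {F1, F3, F4, F5}: transport cost 128 + fixed 35 = 163.
Compare {F4, F5}: transport cost 143 + fixed 21 = 164.
All other subsets cost ≥ 161. Minimum total cost: 153.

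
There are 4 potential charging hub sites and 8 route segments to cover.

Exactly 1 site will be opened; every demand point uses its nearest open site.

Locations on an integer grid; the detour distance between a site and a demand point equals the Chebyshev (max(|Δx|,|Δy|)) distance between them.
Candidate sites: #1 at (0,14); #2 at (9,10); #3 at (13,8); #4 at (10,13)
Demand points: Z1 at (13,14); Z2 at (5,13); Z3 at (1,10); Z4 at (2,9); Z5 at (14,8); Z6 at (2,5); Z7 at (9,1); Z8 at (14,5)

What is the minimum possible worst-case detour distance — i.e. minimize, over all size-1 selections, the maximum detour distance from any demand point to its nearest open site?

9

Open {#2}.
  Farthest demand point is Z7 at detour distance 9 (to #2); all others are ≤ 9.
With {#3} the worst case is 12.
With {#4} the worst case is 12.
No size-1 selection achieves below 9.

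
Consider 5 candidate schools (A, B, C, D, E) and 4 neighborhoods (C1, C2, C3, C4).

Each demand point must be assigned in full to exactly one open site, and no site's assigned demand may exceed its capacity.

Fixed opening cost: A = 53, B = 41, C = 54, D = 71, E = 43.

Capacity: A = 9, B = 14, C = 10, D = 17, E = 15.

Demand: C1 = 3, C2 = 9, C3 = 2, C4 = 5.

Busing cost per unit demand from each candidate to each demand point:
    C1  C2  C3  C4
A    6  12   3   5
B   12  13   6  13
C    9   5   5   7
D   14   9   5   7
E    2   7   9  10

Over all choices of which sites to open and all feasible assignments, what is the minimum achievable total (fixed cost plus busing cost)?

Open {A, E}; cheapest assignment that respects the capacities:
  A (cap 9, load 7): C3, C4 — cost 2×3 + 5×5 = 31
  E (cap 15, load 12): C1, C2 — cost 3×2 + 9×7 = 69
  Shipping 100, fixed 96 → total 196.
  Any other capacity-feasible assignment to {A, E} ships for at least 100.
Compare {C, E}: its best feasible assignment gives total 211.
Compare {D, E}: its best feasible assignment gives total 228.
Every other set of open sites that can feasibly serve all demand totals ≥ 211 even under its best assignment. Minimum: 196.

196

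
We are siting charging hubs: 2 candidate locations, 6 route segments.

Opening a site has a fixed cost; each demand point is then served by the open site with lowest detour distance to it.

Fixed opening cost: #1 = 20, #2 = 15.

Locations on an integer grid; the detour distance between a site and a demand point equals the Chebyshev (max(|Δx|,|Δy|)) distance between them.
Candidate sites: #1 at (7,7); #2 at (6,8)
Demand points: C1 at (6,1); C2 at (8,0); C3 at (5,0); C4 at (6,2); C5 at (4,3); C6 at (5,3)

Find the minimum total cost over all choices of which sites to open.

Open {#1}: assign each demand point to its cheapest open site.
  C1→#1 6, C2→#1 7, C3→#1 7, C4→#1 5, C5→#1 4, C6→#1 4
  detour distance 33, fixed 20 → total 53.
Compare {#2}: detour distance 39 + fixed 15 = 54.
Compare {#1, #2}: detour distance 33 + fixed 35 = 68.

53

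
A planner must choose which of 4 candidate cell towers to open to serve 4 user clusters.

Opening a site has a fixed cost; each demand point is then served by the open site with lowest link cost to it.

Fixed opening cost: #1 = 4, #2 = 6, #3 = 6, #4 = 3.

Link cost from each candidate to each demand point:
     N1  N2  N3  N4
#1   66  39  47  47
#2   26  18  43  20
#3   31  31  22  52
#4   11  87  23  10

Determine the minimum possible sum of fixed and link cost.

71

Open {#2, #4}: assign each demand point to its cheapest open site.
  N1→#4 11, N2→#2 18, N3→#4 23, N4→#4 10
  link cost 62, fixed 9 → total 71.
Compare {#1, #2, #4}: link cost 62 + fixed 13 = 75.
Compare {#2, #3, #4}: link cost 61 + fixed 15 = 76.
Compare {#1, #2, #3, #4}: link cost 61 + fixed 19 = 80.
All other subsets cost ≥ 75. Minimum total cost: 71.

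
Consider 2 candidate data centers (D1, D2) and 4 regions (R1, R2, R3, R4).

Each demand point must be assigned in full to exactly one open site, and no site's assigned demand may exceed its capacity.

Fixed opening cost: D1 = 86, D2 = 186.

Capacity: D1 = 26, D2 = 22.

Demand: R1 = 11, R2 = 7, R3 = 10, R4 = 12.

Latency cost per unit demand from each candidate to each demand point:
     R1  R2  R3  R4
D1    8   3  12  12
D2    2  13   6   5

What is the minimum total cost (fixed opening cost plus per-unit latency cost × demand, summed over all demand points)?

501

Open {D1, D2}; cheapest assignment that respects the capacities:
  D1 (cap 26, load 18): R1, R2 — cost 11×8 + 7×3 = 109
  D2 (cap 22, load 22): R3, R4 — cost 10×6 + 12×5 = 120
  Shipping 229, fixed 272 → total 501.
  Any other capacity-feasible assignment to {D1, D2} ships for at least 229.
Total demand is 40 and no other set of sites has combined capacity ≥ 40, so {D1, D2} is the only feasible choice of open sites. Minimum: 501.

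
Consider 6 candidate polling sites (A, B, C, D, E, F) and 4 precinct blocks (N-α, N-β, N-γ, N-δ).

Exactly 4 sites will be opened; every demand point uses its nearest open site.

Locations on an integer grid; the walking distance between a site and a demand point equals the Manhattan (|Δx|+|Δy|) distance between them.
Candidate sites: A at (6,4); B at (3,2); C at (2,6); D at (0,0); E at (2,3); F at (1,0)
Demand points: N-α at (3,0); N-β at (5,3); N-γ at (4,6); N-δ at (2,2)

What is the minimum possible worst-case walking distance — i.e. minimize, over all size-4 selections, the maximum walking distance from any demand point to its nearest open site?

Open {A, B, C, D}.
  Farthest demand point is N-α at walking distance 2 (to B); all others are ≤ 2.
With {A, B, C, E} the worst case is 2.
With {A, B, C, F} the worst case is 2.
No size-4 selection achieves below 2.

2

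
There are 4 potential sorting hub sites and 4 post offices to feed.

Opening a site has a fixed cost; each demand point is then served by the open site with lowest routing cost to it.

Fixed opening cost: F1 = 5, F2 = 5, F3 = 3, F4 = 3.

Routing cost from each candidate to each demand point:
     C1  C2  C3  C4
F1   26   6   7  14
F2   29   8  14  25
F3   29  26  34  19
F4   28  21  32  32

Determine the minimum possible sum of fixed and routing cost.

Open {F1}: assign each demand point to its cheapest open site.
  C1→F1 26, C2→F1 6, C3→F1 7, C4→F1 14
  routing cost 53, fixed 5 → total 58.
Compare {F1, F3}: routing cost 53 + fixed 8 = 61.
Compare {F1, F4}: routing cost 53 + fixed 8 = 61.
Compare {F1, F2}: routing cost 53 + fixed 10 = 63.
All other subsets cost ≥ 61. Minimum total cost: 58.

58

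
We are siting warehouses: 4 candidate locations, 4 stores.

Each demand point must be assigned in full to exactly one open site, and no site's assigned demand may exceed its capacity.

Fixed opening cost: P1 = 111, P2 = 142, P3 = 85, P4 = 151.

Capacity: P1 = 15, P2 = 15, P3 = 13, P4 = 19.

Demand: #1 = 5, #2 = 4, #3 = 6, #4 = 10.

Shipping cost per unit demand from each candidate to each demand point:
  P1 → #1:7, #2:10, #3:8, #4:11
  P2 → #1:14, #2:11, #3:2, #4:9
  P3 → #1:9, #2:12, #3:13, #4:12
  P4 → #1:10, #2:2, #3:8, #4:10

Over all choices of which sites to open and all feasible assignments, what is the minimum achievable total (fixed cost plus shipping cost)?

439

Open {P1, P3}; cheapest assignment that respects the capacities:
  P1 (cap 15, load 15): #1, #2, #3 — cost 5×7 + 4×10 + 6×8 = 123
  P3 (cap 13, load 10): #4 — cost 10×12 = 120
  Shipping 243, fixed 196 → total 439.
  Any other capacity-feasible assignment to {P1, P3} ships for at least 243.
Compare {P1, P4}: its best feasible assignment gives total 453.
Compare {P1, P2}: its best feasible assignment gives total 454.
Every other set of open sites that can feasibly serve all demand totals ≥ 453 even under its best assignment. Minimum: 439.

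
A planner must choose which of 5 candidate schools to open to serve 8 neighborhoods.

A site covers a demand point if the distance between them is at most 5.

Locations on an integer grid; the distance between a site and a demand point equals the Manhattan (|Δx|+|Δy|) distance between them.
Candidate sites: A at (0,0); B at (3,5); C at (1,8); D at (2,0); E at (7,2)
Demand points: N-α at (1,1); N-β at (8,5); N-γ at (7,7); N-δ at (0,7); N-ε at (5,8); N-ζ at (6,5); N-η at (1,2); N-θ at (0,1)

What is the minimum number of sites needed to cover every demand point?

Coverage sets (demand points within 5 of each site):
  A: {N-α, N-η, N-θ}
  B: {N-β, N-δ, N-ε, N-ζ, N-η}
  C: {N-δ, N-ε}
  D: {N-α, N-η, N-θ}
  E: {N-β, N-γ, N-ζ}
No 2 sites suffice: every size-2 union leaves at least one demand point uncovered.
But {A, B, E} covers everything, so the minimum is 3.

3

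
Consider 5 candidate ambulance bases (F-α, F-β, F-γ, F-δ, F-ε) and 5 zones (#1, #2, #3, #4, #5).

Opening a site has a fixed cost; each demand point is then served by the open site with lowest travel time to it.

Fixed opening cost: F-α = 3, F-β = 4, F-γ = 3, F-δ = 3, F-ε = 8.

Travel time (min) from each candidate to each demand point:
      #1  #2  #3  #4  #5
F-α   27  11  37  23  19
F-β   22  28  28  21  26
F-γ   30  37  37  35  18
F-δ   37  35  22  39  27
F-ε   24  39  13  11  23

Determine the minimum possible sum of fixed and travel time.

Open {F-α, F-ε}: assign each demand point to its cheapest open site.
  #1→F-ε 24, #2→F-α 11, #3→F-ε 13, #4→F-ε 11, #5→F-α 19
  travel time 78, fixed 11 → total 89.
Compare {F-α, F-β, F-ε}: travel time 76 + fixed 15 = 91.
Compare {F-α, F-γ, F-ε}: travel time 77 + fixed 14 = 91.
Compare {F-α, F-δ, F-ε}: travel time 78 + fixed 14 = 92.
All other subsets cost ≥ 91. Minimum total cost: 89.

89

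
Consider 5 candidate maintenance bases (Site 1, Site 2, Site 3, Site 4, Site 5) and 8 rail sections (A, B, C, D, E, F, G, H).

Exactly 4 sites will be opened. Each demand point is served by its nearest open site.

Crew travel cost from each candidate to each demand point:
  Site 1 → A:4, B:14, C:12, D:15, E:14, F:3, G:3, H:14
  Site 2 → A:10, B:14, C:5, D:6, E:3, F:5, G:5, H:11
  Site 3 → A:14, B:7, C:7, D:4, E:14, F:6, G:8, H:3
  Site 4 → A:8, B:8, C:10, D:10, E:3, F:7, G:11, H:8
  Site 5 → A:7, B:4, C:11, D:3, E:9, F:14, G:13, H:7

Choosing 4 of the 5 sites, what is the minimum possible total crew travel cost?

Open {Site 1, Site 2, Site 3, Site 5}.
  A→Site 1 4, B→Site 5 4, C→Site 2 5, D→Site 5 3, E→Site 2 3, F→Site 1 3, G→Site 1 3, H→Site 3 3  ⇒ total 28.
Compare {Site 1, Site 3, Site 4, Site 5}: total 30.
Compare {Site 1, Site 2, Site 3, Site 4}: total 32.
No size-4 selection does better; minimum is 28.

28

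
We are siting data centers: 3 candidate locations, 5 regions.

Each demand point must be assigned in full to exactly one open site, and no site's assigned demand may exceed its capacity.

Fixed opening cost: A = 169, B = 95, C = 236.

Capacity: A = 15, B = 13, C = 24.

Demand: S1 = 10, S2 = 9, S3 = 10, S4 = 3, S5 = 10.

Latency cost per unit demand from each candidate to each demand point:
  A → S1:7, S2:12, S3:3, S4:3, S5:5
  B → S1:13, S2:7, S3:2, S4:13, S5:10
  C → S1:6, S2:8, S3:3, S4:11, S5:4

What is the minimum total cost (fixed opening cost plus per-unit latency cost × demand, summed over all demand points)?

Open {A, B, C}; cheapest assignment that respects the capacities:
  A (cap 15, load 13): S3, S4 — cost 10×3 + 3×3 = 39
  B (cap 13, load 9): S2 — cost 9×7 = 63
  C (cap 24, load 20): S1, S5 — cost 10×6 + 10×4 = 100
  Shipping 202, fixed 500 → total 702.
  Any other capacity-feasible assignment to {A, B, C} ships for at least 202.
Total demand is 42 and no other set of sites has combined capacity ≥ 42, so {A, B, C} is the only feasible choice of open sites. Minimum: 702.

702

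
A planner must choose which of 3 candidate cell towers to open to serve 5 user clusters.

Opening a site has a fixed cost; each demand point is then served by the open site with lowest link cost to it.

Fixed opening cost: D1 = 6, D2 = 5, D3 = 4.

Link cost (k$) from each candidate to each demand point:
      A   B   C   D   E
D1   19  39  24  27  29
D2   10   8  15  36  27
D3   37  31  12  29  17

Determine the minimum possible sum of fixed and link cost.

Open {D2, D3}: assign each demand point to its cheapest open site.
  A→D2 10, B→D2 8, C→D3 12, D→D3 29, E→D3 17
  link cost 76, fixed 9 → total 85.
Compare {D1, D2, D3}: link cost 74 + fixed 15 = 89.
Compare {D1, D2}: link cost 87 + fixed 11 = 98.
Compare {D2}: link cost 96 + fixed 5 = 101.
All other subsets cost ≥ 89. Minimum total cost: 85.

85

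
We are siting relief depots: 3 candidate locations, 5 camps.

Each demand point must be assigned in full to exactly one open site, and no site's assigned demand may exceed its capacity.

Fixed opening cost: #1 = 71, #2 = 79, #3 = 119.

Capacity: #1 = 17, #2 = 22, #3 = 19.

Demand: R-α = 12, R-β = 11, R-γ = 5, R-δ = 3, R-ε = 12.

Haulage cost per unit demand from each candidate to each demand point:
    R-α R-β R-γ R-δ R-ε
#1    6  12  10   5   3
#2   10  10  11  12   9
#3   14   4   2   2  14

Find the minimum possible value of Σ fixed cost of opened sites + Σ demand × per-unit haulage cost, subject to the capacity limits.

Open {#1, #2, #3}; cheapest assignment that respects the capacities:
  #1 (cap 17, load 12): R-ε — cost 12×3 = 36
  #2 (cap 22, load 12): R-α — cost 12×10 = 120
  #3 (cap 19, load 19): R-β, R-γ, R-δ — cost 11×4 + 5×2 + 3×2 = 60
  Shipping 216, fixed 269 → total 485.
  Any other capacity-feasible assignment to {#1, #2, #3} ships for at least 216.
Total demand is 43 and no other set of sites has combined capacity ≥ 43, so {#1, #2, #3} is the only feasible choice of open sites. Minimum: 485.

485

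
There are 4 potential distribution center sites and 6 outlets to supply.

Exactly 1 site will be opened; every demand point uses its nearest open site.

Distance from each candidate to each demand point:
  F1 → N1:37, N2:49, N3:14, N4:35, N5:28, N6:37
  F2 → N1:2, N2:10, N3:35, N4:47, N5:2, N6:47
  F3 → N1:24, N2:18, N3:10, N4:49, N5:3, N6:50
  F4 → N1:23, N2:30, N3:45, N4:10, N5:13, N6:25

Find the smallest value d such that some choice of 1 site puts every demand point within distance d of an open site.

Open {F4}.
  Farthest demand point is N3 at distance 45 (to F4); all others are ≤ 45.
With {F2} the worst case is 47.
With {F1} the worst case is 49.
No size-1 selection achieves below 45.

45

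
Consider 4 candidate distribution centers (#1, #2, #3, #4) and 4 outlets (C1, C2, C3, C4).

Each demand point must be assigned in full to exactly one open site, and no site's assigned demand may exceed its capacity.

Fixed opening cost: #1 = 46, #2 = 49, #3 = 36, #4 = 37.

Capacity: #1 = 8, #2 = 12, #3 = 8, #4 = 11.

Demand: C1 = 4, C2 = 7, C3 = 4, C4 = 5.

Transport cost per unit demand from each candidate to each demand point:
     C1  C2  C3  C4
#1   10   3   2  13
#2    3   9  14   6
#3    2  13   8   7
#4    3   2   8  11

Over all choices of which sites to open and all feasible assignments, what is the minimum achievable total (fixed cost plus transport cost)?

Open {#2, #4}; cheapest assignment that respects the capacities:
  #2 (cap 12, load 9): C1, C4 — cost 4×3 + 5×6 = 42
  #4 (cap 11, load 11): C2, C3 — cost 7×2 + 4×8 = 46
  Shipping 88, fixed 86 → total 174.
  Any other capacity-feasible assignment to {#2, #4} ships for at least 88.
Compare {#1, #3, #4}: its best feasible assignment gives total 188.
Compare {#1, #2, #4}: its best feasible assignment gives total 196.
Every other set of open sites that can feasibly serve all demand totals ≥ 188 even under its best assignment. Minimum: 174.

174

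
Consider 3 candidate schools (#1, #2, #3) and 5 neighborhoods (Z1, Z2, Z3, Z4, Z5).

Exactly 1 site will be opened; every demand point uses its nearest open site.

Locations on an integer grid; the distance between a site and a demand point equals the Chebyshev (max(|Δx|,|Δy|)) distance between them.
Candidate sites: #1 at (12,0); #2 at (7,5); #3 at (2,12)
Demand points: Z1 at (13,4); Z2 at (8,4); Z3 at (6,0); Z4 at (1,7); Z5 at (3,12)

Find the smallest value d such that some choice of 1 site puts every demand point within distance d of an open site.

Open {#2}.
  Farthest demand point is Z5 at distance 7 (to #2); all others are ≤ 7.
With {#1} the worst case is 12.
With {#3} the worst case is 12.
No size-1 selection achieves below 7.

7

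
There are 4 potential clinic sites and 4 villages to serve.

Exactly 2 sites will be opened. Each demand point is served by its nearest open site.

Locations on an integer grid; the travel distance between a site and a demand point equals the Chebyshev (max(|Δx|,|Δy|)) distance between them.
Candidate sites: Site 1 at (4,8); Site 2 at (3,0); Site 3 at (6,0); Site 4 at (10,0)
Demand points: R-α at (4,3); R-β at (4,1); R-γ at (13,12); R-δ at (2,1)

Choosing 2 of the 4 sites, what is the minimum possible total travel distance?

Open {Site 1, Site 2}.
  R-α→Site 2 3, R-β→Site 2 1, R-γ→Site 1 9, R-δ→Site 2 1  ⇒ total 14.
Compare {Site 2, Site 3}: total 17.
Compare {Site 2, Site 4}: total 17.
No size-2 selection does better; minimum is 14.

14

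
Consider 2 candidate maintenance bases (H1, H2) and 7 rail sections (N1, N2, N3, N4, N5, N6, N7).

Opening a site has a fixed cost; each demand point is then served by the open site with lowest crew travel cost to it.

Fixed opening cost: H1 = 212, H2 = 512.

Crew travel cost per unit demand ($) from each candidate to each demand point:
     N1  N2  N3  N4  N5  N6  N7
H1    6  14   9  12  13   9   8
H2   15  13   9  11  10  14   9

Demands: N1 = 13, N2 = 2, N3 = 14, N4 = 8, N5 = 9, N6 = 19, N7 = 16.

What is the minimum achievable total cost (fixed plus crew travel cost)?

Open {H1}: assign each demand point to its cheapest open site.
  N1→H1 13×6=78, N2→H1 2×14=28, N3→H1 14×9=126, N4→H1 8×12=96, N5→H1 9×13=117, N6→H1 19×9=171, N7→H1 16×8=128
  crew travel cost 744, fixed 212 → total 956.
Compare {H1, H2}: crew travel cost 707 + fixed 724 = 1431.
Compare {H2}: crew travel cost 935 + fixed 512 = 1447.

956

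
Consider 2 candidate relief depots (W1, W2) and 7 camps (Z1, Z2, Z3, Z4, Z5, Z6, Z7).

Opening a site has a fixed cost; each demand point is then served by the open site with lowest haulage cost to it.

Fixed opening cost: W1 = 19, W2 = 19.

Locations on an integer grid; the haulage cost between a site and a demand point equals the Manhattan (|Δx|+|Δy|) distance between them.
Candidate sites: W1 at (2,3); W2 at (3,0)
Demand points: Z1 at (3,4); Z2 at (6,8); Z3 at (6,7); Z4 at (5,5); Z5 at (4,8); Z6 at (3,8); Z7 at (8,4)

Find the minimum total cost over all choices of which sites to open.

Open {W1}: assign each demand point to its cheapest open site.
  Z1→W1 2, Z2→W1 9, Z3→W1 8, Z4→W1 5, Z5→W1 7, Z6→W1 6, Z7→W1 7
  haulage cost 44, fixed 19 → total 63.
Compare {W2}: haulage cost 58 + fixed 19 = 77.
Compare {W1, W2}: haulage cost 44 + fixed 38 = 82.

63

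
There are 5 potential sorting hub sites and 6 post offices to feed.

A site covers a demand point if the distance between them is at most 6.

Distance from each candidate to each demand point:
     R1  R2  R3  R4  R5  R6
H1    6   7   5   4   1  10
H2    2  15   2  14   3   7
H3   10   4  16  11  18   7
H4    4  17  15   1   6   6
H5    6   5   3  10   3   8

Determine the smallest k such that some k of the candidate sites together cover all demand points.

2

Coverage sets (demand points within 6 of each site):
  H1: {R1, R3, R4, R5}
  H2: {R1, R3, R5}
  H3: {R2}
  H4: {R1, R4, R5, R6}
  H5: {R1, R2, R3, R5}
No single site covers all 6 demand points.
But {H4, H5} covers everything, so the minimum is 2.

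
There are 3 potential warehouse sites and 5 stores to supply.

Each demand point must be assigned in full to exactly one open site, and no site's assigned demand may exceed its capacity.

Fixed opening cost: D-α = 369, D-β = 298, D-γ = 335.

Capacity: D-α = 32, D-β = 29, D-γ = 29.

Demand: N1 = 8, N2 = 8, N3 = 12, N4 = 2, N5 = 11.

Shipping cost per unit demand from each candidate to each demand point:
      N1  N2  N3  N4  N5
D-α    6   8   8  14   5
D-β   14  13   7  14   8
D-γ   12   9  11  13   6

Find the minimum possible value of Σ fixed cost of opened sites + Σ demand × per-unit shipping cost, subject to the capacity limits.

Open {D-α, D-β}; cheapest assignment that respects the capacities:
  D-α (cap 32, load 29): N1, N2, N4, N5 — cost 8×6 + 8×8 + 2×14 + 11×5 = 195
  D-β (cap 29, load 12): N3 — cost 12×7 = 84
  Shipping 279, fixed 667 → total 946.
  Any other capacity-feasible assignment to {D-α, D-β} ships for at least 279.
Compare {D-β, D-γ}: its best feasible assignment gives total 977.
Compare {D-α, D-γ}: its best feasible assignment gives total 1001.
Every other set of open sites that can feasibly serve all demand totals ≥ 977 even under its best assignment. Minimum: 946.

946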